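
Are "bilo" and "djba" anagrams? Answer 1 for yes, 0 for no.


Strings: "bilo", "djba"
Sorted first:  bilo
Sorted second: abdj
Differ at position 0: 'b' vs 'a' => not anagrams

0


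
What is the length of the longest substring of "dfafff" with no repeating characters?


Input: "dfafff"
Sliding window (track last position of each char):
  Position 0 ('d'): window [0,0] length 1 -- new best
  Position 1 ('f'): window [0,1] length 2 -- new best
  Position 2 ('a'): window [0,2] length 3 -- new best
  Position 3 ('f'): repeat (last at 1), move window start to 2
  Position 3 ('f'): window [2,3] length 2
  Position 4 ('f'): repeat (last at 3), move window start to 4
  Position 4 ('f'): window [4,4] length 1
  Position 5 ('f'): repeat (last at 4), move window start to 5
  Position 5 ('f'): window [5,5] length 1
Longest substring with no repeats: "dfa" with length 3

3


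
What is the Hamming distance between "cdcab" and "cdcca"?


Comparing "cdcab" and "cdcca" position by position:
  Position 0: 'c' vs 'c' => same
  Position 1: 'd' vs 'd' => same
  Position 2: 'c' vs 'c' => same
  Position 3: 'a' vs 'c' => differ
  Position 4: 'b' vs 'a' => differ
Total differences (Hamming distance): 2

2


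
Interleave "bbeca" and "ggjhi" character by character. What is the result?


Interleaving "bbeca" and "ggjhi":
  Position 0: 'b' from first, 'g' from second => "bg"
  Position 1: 'b' from first, 'g' from second => "bg"
  Position 2: 'e' from first, 'j' from second => "ej"
  Position 3: 'c' from first, 'h' from second => "ch"
  Position 4: 'a' from first, 'i' from second => "ai"
Result: bgbgejchai

bgbgejchai


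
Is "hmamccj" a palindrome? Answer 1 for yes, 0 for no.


Input: hmamccj
Reversed: jccmamh
  Compare pos 0 ('h') with pos 6 ('j'): MISMATCH
  Compare pos 1 ('m') with pos 5 ('c'): MISMATCH
  Compare pos 2 ('a') with pos 4 ('c'): MISMATCH
Result: not a palindrome

0


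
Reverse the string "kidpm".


Input: kidpm
Reading characters right to left:
  Position 4: 'm'
  Position 3: 'p'
  Position 2: 'd'
  Position 1: 'i'
  Position 0: 'k'
Reversed: mpdik

mpdik


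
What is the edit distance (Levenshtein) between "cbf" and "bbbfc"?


Computing edit distance: "cbf" -> "bbbfc"
DP table:
           b    b    b    f    c
      0    1    2    3    4    5
  c   1    1    2    3    4    4
  b   2    1    1    2    3    4
  f   3    2    2    2    2    3
Edit distance = dp[3][5] = 3

3


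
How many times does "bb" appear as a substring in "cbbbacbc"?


Searching for "bb" in "cbbbacbc"
Scanning each position:
  Position 0: "cb" => no
  Position 1: "bb" => MATCH
  Position 2: "bb" => MATCH
  Position 3: "ba" => no
  Position 4: "ac" => no
  Position 5: "cb" => no
  Position 6: "bc" => no
Total occurrences: 2

2


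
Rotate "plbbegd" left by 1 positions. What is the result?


Input: "plbbegd", rotate left by 1
First 1 characters: "p"
Remaining characters: "lbbegd"
Concatenate remaining + first: "lbbegd" + "p" = "lbbegdp"

lbbegdp


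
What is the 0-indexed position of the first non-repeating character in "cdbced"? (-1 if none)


Input: cdbced
Character frequencies:
  'b': 1
  'c': 2
  'd': 2
  'e': 1
Scanning left to right for freq == 1:
  Position 0 ('c'): freq=2, skip
  Position 1 ('d'): freq=2, skip
  Position 2 ('b'): unique! => answer = 2

2


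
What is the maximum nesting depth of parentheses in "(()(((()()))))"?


Input: "(()(((()()))))"
Tracking depth:
  Position 0 '(': depth becomes 1
  Position 1 '(': depth becomes 2
  Position 2 ')': depth becomes 1
  Position 3 '(': depth becomes 2
  Position 4 '(': depth becomes 3
  Position 5 '(': depth becomes 4
  Position 6 '(': depth becomes 5
  Position 7 ')': depth becomes 4
  Position 8 '(': depth becomes 5
  Position 9 ')': depth becomes 4
  Position 10 ')': depth becomes 3
  Position 11 ')': depth becomes 2
  Position 12 ')': depth becomes 1
  Position 13 ')': depth becomes 0
Maximum depth reached: 5

5


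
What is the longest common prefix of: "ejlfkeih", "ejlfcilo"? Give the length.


Words: ejlfkeih, ejlfcilo
  Position 0: all 'e' => match
  Position 1: all 'j' => match
  Position 2: all 'l' => match
  Position 3: all 'f' => match
  Position 4: ('k', 'c') => mismatch, stop
LCP = "ejlf" (length 4)

4


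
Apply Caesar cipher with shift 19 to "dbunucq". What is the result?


Caesar cipher: shift "dbunucq" by 19
  'd' (pos 3) + 19 = pos 22 = 'w'
  'b' (pos 1) + 19 = pos 20 = 'u'
  'u' (pos 20) + 19 = pos 13 = 'n'
  'n' (pos 13) + 19 = pos 6 = 'g'
  'u' (pos 20) + 19 = pos 13 = 'n'
  'c' (pos 2) + 19 = pos 21 = 'v'
  'q' (pos 16) + 19 = pos 9 = 'j'
Result: wungnvj

wungnvj


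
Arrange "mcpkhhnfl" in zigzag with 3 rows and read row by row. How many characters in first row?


Zigzag "mcpkhhnfl" into 3 rows:
Placing characters:
  'm' => row 0
  'c' => row 1
  'p' => row 2
  'k' => row 1
  'h' => row 0
  'h' => row 1
  'n' => row 2
  'f' => row 1
  'l' => row 0
Rows:
  Row 0: "mhl"
  Row 1: "ckhf"
  Row 2: "pn"
First row length: 3

3


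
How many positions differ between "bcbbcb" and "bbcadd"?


Comparing "bcbbcb" and "bbcadd" position by position:
  Position 0: 'b' vs 'b' => same
  Position 1: 'c' vs 'b' => DIFFER
  Position 2: 'b' vs 'c' => DIFFER
  Position 3: 'b' vs 'a' => DIFFER
  Position 4: 'c' vs 'd' => DIFFER
  Position 5: 'b' vs 'd' => DIFFER
Positions that differ: 5

5


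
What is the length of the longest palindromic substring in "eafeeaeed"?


Input: "eafeeaeed"
Checking substrings for palindromes:
  [3:8] "eeaee" (len 5) => palindrome
  [4:7] "eae" (len 3) => palindrome
  [3:5] "ee" (len 2) => palindrome
  [6:8] "ee" (len 2) => palindrome
Longest palindromic substring: "eeaee" with length 5

5


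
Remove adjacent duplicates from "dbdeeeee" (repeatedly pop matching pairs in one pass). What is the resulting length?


Input: dbdeeeee
Stack-based adjacent duplicate removal:
  Read 'd': push. Stack: d
  Read 'b': push. Stack: db
  Read 'd': push. Stack: dbd
  Read 'e': push. Stack: dbde
  Read 'e': matches stack top 'e' => pop. Stack: dbd
  Read 'e': push. Stack: dbde
  Read 'e': matches stack top 'e' => pop. Stack: dbd
  Read 'e': push. Stack: dbde
Final stack: "dbde" (length 4)

4


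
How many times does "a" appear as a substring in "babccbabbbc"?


Searching for "a" in "babccbabbbc"
Scanning each position:
  Position 0: "b" => no
  Position 1: "a" => MATCH
  Position 2: "b" => no
  Position 3: "c" => no
  Position 4: "c" => no
  Position 5: "b" => no
  Position 6: "a" => MATCH
  Position 7: "b" => no
  Position 8: "b" => no
  Position 9: "b" => no
  Position 10: "c" => no
Total occurrences: 2

2


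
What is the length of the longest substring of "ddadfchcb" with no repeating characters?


Input: "ddadfchcb"
Sliding window (track last position of each char):
  Position 0 ('d'): window [0,0] length 1 -- new best
  Position 1 ('d'): repeat (last at 0), move window start to 1
  Position 1 ('d'): window [1,1] length 1
  Position 2 ('a'): window [1,2] length 2 -- new best
  Position 3 ('d'): repeat (last at 1), move window start to 2
  Position 3 ('d'): window [2,3] length 2
  Position 4 ('f'): window [2,4] length 3 -- new best
  Position 5 ('c'): window [2,5] length 4 -- new best
  Position 6 ('h'): window [2,6] length 5 -- new best
  Position 7 ('c'): repeat (last at 5), move window start to 6
  Position 7 ('c'): window [6,7] length 2
  Position 8 ('b'): window [6,8] length 3
Longest substring with no repeats: "adfch" with length 5

5


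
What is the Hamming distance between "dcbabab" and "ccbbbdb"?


Comparing "dcbabab" and "ccbbbdb" position by position:
  Position 0: 'd' vs 'c' => differ
  Position 1: 'c' vs 'c' => same
  Position 2: 'b' vs 'b' => same
  Position 3: 'a' vs 'b' => differ
  Position 4: 'b' vs 'b' => same
  Position 5: 'a' vs 'd' => differ
  Position 6: 'b' vs 'b' => same
Total differences (Hamming distance): 3

3


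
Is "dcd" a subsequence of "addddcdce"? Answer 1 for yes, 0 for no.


Check if "dcd" is a subsequence of "addddcdce"
Greedy scan:
  Position 0 ('a'): no match needed
  Position 1 ('d'): matches sub[0] = 'd'
  Position 2 ('d'): no match needed
  Position 3 ('d'): no match needed
  Position 4 ('d'): no match needed
  Position 5 ('c'): matches sub[1] = 'c'
  Position 6 ('d'): matches sub[2] = 'd'
  Position 7 ('c'): no match needed
  Position 8 ('e'): no match needed
All 3 characters matched => is a subsequence

1


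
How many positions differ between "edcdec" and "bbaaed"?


Comparing "edcdec" and "bbaaed" position by position:
  Position 0: 'e' vs 'b' => DIFFER
  Position 1: 'd' vs 'b' => DIFFER
  Position 2: 'c' vs 'a' => DIFFER
  Position 3: 'd' vs 'a' => DIFFER
  Position 4: 'e' vs 'e' => same
  Position 5: 'c' vs 'd' => DIFFER
Positions that differ: 5

5


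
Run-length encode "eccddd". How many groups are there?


Input: eccddd
Scanning for consecutive runs:
  Group 1: 'e' x 1 (positions 0-0)
  Group 2: 'c' x 2 (positions 1-2)
  Group 3: 'd' x 3 (positions 3-5)
Total groups: 3

3


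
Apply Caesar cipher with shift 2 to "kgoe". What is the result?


Caesar cipher: shift "kgoe" by 2
  'k' (pos 10) + 2 = pos 12 = 'm'
  'g' (pos 6) + 2 = pos 8 = 'i'
  'o' (pos 14) + 2 = pos 16 = 'q'
  'e' (pos 4) + 2 = pos 6 = 'g'
Result: miqg

miqg


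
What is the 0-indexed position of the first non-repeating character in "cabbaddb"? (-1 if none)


Input: cabbaddb
Character frequencies:
  'a': 2
  'b': 3
  'c': 1
  'd': 2
Scanning left to right for freq == 1:
  Position 0 ('c'): unique! => answer = 0

0


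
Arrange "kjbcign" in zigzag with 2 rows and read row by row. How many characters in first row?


Zigzag "kjbcign" into 2 rows:
Placing characters:
  'k' => row 0
  'j' => row 1
  'b' => row 0
  'c' => row 1
  'i' => row 0
  'g' => row 1
  'n' => row 0
Rows:
  Row 0: "kbin"
  Row 1: "jcg"
First row length: 4

4


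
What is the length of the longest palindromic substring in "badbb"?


Input: "badbb"
Checking substrings for palindromes:
  [3:5] "bb" (len 2) => palindrome
Longest palindromic substring: "bb" with length 2

2


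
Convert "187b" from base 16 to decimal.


Input: "187b" in base 16
Positional expansion:
  Digit '1' (value 1) x 16^3 = 4096
  Digit '8' (value 8) x 16^2 = 2048
  Digit '7' (value 7) x 16^1 = 112
  Digit 'b' (value 11) x 16^0 = 11
Sum = 6267

6267


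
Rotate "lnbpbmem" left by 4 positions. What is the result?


Input: "lnbpbmem", rotate left by 4
First 4 characters: "lnbp"
Remaining characters: "bmem"
Concatenate remaining + first: "bmem" + "lnbp" = "bmemlnbp"

bmemlnbp


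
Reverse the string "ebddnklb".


Input: ebddnklb
Reading characters right to left:
  Position 7: 'b'
  Position 6: 'l'
  Position 5: 'k'
  Position 4: 'n'
  Position 3: 'd'
  Position 2: 'd'
  Position 1: 'b'
  Position 0: 'e'
Reversed: blknddbe

blknddbe


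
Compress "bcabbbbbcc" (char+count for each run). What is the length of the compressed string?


Input: bcabbbbbcc
Runs:
  'b' x 1 => "b1"
  'c' x 1 => "c1"
  'a' x 1 => "a1"
  'b' x 5 => "b5"
  'c' x 2 => "c2"
Compressed: "b1c1a1b5c2"
Compressed length: 10

10


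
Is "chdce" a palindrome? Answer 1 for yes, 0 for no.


Input: chdce
Reversed: ecdhc
  Compare pos 0 ('c') with pos 4 ('e'): MISMATCH
  Compare pos 1 ('h') with pos 3 ('c'): MISMATCH
Result: not a palindrome

0


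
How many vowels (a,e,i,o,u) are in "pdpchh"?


Input: pdpchh
Checking each character:
  'p' at position 0: consonant
  'd' at position 1: consonant
  'p' at position 2: consonant
  'c' at position 3: consonant
  'h' at position 4: consonant
  'h' at position 5: consonant
Total vowels: 0

0


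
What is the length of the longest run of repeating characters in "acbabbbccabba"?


Input: "acbabbbccabba"
Scanning for longest run:
  Position 1 ('c'): new char, reset run to 1
  Position 2 ('b'): new char, reset run to 1
  Position 3 ('a'): new char, reset run to 1
  Position 4 ('b'): new char, reset run to 1
  Position 5 ('b'): continues run of 'b', length=2
  Position 6 ('b'): continues run of 'b', length=3
  Position 7 ('c'): new char, reset run to 1
  Position 8 ('c'): continues run of 'c', length=2
  Position 9 ('a'): new char, reset run to 1
  Position 10 ('b'): new char, reset run to 1
  Position 11 ('b'): continues run of 'b', length=2
  Position 12 ('a'): new char, reset run to 1
Longest run: 'b' with length 3

3


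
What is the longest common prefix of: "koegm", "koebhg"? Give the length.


Words: koegm, koebhg
  Position 0: all 'k' => match
  Position 1: all 'o' => match
  Position 2: all 'e' => match
  Position 3: ('g', 'b') => mismatch, stop
LCP = "koe" (length 3)

3


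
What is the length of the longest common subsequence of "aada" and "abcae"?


LCS of "aada" and "abcae"
DP table:
           a    b    c    a    e
      0    0    0    0    0    0
  a   0    1    1    1    1    1
  a   0    1    1    1    2    2
  d   0    1    1    1    2    2
  a   0    1    1    1    2    2
LCS length = dp[4][5] = 2

2


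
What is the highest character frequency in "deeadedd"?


Input: deeadedd
Character counts:
  'a': 1
  'd': 4
  'e': 3
Maximum frequency: 4

4


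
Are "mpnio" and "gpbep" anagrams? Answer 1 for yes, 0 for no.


Strings: "mpnio", "gpbep"
Sorted first:  imnop
Sorted second: begpp
Differ at position 0: 'i' vs 'b' => not anagrams

0


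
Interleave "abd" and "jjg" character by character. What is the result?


Interleaving "abd" and "jjg":
  Position 0: 'a' from first, 'j' from second => "aj"
  Position 1: 'b' from first, 'j' from second => "bj"
  Position 2: 'd' from first, 'g' from second => "dg"
Result: ajbjdg

ajbjdg


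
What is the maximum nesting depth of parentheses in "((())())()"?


Input: "((())())()"
Tracking depth:
  Position 0 '(': depth becomes 1
  Position 1 '(': depth becomes 2
  Position 2 '(': depth becomes 3
  Position 3 ')': depth becomes 2
  Position 4 ')': depth becomes 1
  Position 5 '(': depth becomes 2
  Position 6 ')': depth becomes 1
  Position 7 ')': depth becomes 0
  Position 8 '(': depth becomes 1
  Position 9 ')': depth becomes 0
Maximum depth reached: 3

3


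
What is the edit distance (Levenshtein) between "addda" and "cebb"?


Computing edit distance: "addda" -> "cebb"
DP table:
           c    e    b    b
      0    1    2    3    4
  a   1    1    2    3    4
  d   2    2    2    3    4
  d   3    3    3    3    4
  d   4    4    4    4    4
  a   5    5    5    5    5
Edit distance = dp[5][4] = 5

5


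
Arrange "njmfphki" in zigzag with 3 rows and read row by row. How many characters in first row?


Zigzag "njmfphki" into 3 rows:
Placing characters:
  'n' => row 0
  'j' => row 1
  'm' => row 2
  'f' => row 1
  'p' => row 0
  'h' => row 1
  'k' => row 2
  'i' => row 1
Rows:
  Row 0: "np"
  Row 1: "jfhi"
  Row 2: "mk"
First row length: 2

2


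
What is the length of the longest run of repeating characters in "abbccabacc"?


Input: "abbccabacc"
Scanning for longest run:
  Position 1 ('b'): new char, reset run to 1
  Position 2 ('b'): continues run of 'b', length=2
  Position 3 ('c'): new char, reset run to 1
  Position 4 ('c'): continues run of 'c', length=2
  Position 5 ('a'): new char, reset run to 1
  Position 6 ('b'): new char, reset run to 1
  Position 7 ('a'): new char, reset run to 1
  Position 8 ('c'): new char, reset run to 1
  Position 9 ('c'): continues run of 'c', length=2
Longest run: 'b' with length 2

2


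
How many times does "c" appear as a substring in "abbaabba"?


Searching for "c" in "abbaabba"
Scanning each position:
  Position 0: "a" => no
  Position 1: "b" => no
  Position 2: "b" => no
  Position 3: "a" => no
  Position 4: "a" => no
  Position 5: "b" => no
  Position 6: "b" => no
  Position 7: "a" => no
Total occurrences: 0

0


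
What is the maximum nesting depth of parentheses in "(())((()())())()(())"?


Input: "(())((()())())()(())"
Tracking depth:
  Position 0 '(': depth becomes 1
  Position 1 '(': depth becomes 2
  Position 2 ')': depth becomes 1
  Position 3 ')': depth becomes 0
  Position 4 '(': depth becomes 1
  Position 5 '(': depth becomes 2
  Position 6 '(': depth becomes 3
  Position 7 ')': depth becomes 2
  Position 8 '(': depth becomes 3
  Position 9 ')': depth becomes 2
  Position 10 ')': depth becomes 1
  Position 11 '(': depth becomes 2
  Position 12 ')': depth becomes 1
  Position 13 ')': depth becomes 0
  Position 14 '(': depth becomes 1
  Position 15 ')': depth becomes 0
  Position 16 '(': depth becomes 1
  Position 17 '(': depth becomes 2
  Position 18 ')': depth becomes 1
  Position 19 ')': depth becomes 0
Maximum depth reached: 3

3


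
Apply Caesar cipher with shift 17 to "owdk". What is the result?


Caesar cipher: shift "owdk" by 17
  'o' (pos 14) + 17 = pos 5 = 'f'
  'w' (pos 22) + 17 = pos 13 = 'n'
  'd' (pos 3) + 17 = pos 20 = 'u'
  'k' (pos 10) + 17 = pos 1 = 'b'
Result: fnub

fnub


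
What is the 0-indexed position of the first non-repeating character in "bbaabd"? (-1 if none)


Input: bbaabd
Character frequencies:
  'a': 2
  'b': 3
  'd': 1
Scanning left to right for freq == 1:
  Position 0 ('b'): freq=3, skip
  Position 1 ('b'): freq=3, skip
  Position 2 ('a'): freq=2, skip
  Position 3 ('a'): freq=2, skip
  Position 4 ('b'): freq=3, skip
  Position 5 ('d'): unique! => answer = 5

5


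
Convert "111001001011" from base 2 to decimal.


Input: "111001001011" in base 2
Positional expansion:
  Digit '1' (value 1) x 2^11 = 2048
  Digit '1' (value 1) x 2^10 = 1024
  Digit '1' (value 1) x 2^9 = 512
  Digit '0' (value 0) x 2^8 = 0
  Digit '0' (value 0) x 2^7 = 0
  Digit '1' (value 1) x 2^6 = 64
  Digit '0' (value 0) x 2^5 = 0
  Digit '0' (value 0) x 2^4 = 0
  Digit '1' (value 1) x 2^3 = 8
  Digit '0' (value 0) x 2^2 = 0
  Digit '1' (value 1) x 2^1 = 2
  Digit '1' (value 1) x 2^0 = 1
Sum = 3659

3659


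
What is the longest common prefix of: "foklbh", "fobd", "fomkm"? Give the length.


Words: foklbh, fobd, fomkm
  Position 0: all 'f' => match
  Position 1: all 'o' => match
  Position 2: ('k', 'b', 'm') => mismatch, stop
LCP = "fo" (length 2)

2


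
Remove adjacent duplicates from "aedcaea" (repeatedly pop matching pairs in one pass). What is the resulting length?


Input: aedcaea
Stack-based adjacent duplicate removal:
  Read 'a': push. Stack: a
  Read 'e': push. Stack: ae
  Read 'd': push. Stack: aed
  Read 'c': push. Stack: aedc
  Read 'a': push. Stack: aedca
  Read 'e': push. Stack: aedcae
  Read 'a': push. Stack: aedcaea
Final stack: "aedcaea" (length 7)

7


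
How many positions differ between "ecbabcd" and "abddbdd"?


Comparing "ecbabcd" and "abddbdd" position by position:
  Position 0: 'e' vs 'a' => DIFFER
  Position 1: 'c' vs 'b' => DIFFER
  Position 2: 'b' vs 'd' => DIFFER
  Position 3: 'a' vs 'd' => DIFFER
  Position 4: 'b' vs 'b' => same
  Position 5: 'c' vs 'd' => DIFFER
  Position 6: 'd' vs 'd' => same
Positions that differ: 5

5


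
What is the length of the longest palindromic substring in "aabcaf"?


Input: "aabcaf"
Checking substrings for palindromes:
  [0:2] "aa" (len 2) => palindrome
Longest palindromic substring: "aa" with length 2

2


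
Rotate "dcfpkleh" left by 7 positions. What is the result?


Input: "dcfpkleh", rotate left by 7
First 7 characters: "dcfpkle"
Remaining characters: "h"
Concatenate remaining + first: "h" + "dcfpkle" = "hdcfpkle"

hdcfpkle


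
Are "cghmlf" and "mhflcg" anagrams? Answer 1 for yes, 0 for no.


Strings: "cghmlf", "mhflcg"
Sorted first:  cfghlm
Sorted second: cfghlm
Sorted forms match => anagrams

1


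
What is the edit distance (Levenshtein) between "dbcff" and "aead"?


Computing edit distance: "dbcff" -> "aead"
DP table:
           a    e    a    d
      0    1    2    3    4
  d   1    1    2    3    3
  b   2    2    2    3    4
  c   3    3    3    3    4
  f   4    4    4    4    4
  f   5    5    5    5    5
Edit distance = dp[5][4] = 5

5


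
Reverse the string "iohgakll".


Input: iohgakll
Reading characters right to left:
  Position 7: 'l'
  Position 6: 'l'
  Position 5: 'k'
  Position 4: 'a'
  Position 3: 'g'
  Position 2: 'h'
  Position 1: 'o'
  Position 0: 'i'
Reversed: llkaghoi

llkaghoi


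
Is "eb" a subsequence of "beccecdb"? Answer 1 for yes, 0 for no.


Check if "eb" is a subsequence of "beccecdb"
Greedy scan:
  Position 0 ('b'): no match needed
  Position 1 ('e'): matches sub[0] = 'e'
  Position 2 ('c'): no match needed
  Position 3 ('c'): no match needed
  Position 4 ('e'): no match needed
  Position 5 ('c'): no match needed
  Position 6 ('d'): no match needed
  Position 7 ('b'): matches sub[1] = 'b'
All 2 characters matched => is a subsequence

1


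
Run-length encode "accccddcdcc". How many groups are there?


Input: accccddcdcc
Scanning for consecutive runs:
  Group 1: 'a' x 1 (positions 0-0)
  Group 2: 'c' x 4 (positions 1-4)
  Group 3: 'd' x 2 (positions 5-6)
  Group 4: 'c' x 1 (positions 7-7)
  Group 5: 'd' x 1 (positions 8-8)
  Group 6: 'c' x 2 (positions 9-10)
Total groups: 6

6


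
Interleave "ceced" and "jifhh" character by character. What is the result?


Interleaving "ceced" and "jifhh":
  Position 0: 'c' from first, 'j' from second => "cj"
  Position 1: 'e' from first, 'i' from second => "ei"
  Position 2: 'c' from first, 'f' from second => "cf"
  Position 3: 'e' from first, 'h' from second => "eh"
  Position 4: 'd' from first, 'h' from second => "dh"
Result: cjeicfehdh

cjeicfehdh


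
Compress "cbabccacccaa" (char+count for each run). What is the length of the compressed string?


Input: cbabccacccaa
Runs:
  'c' x 1 => "c1"
  'b' x 1 => "b1"
  'a' x 1 => "a1"
  'b' x 1 => "b1"
  'c' x 2 => "c2"
  'a' x 1 => "a1"
  'c' x 3 => "c3"
  'a' x 2 => "a2"
Compressed: "c1b1a1b1c2a1c3a2"
Compressed length: 16

16


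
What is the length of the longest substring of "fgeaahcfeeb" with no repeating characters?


Input: "fgeaahcfeeb"
Sliding window (track last position of each char):
  Position 0 ('f'): window [0,0] length 1 -- new best
  Position 1 ('g'): window [0,1] length 2 -- new best
  Position 2 ('e'): window [0,2] length 3 -- new best
  Position 3 ('a'): window [0,3] length 4 -- new best
  Position 4 ('a'): repeat (last at 3), move window start to 4
  Position 4 ('a'): window [4,4] length 1
  Position 5 ('h'): window [4,5] length 2
  Position 6 ('c'): window [4,6] length 3
  Position 7 ('f'): window [4,7] length 4
  Position 8 ('e'): window [4,8] length 5 -- new best
  Position 9 ('e'): repeat (last at 8), move window start to 9
  Position 9 ('e'): window [9,9] length 1
  Position 10 ('b'): window [9,10] length 2
Longest substring with no repeats: "ahcfe" with length 5

5


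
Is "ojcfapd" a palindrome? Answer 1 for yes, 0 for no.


Input: ojcfapd
Reversed: dpafcjo
  Compare pos 0 ('o') with pos 6 ('d'): MISMATCH
  Compare pos 1 ('j') with pos 5 ('p'): MISMATCH
  Compare pos 2 ('c') with pos 4 ('a'): MISMATCH
Result: not a palindrome

0


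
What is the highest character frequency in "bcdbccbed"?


Input: bcdbccbed
Character counts:
  'b': 3
  'c': 3
  'd': 2
  'e': 1
Maximum frequency: 3

3


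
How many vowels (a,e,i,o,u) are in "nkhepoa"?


Input: nkhepoa
Checking each character:
  'n' at position 0: consonant
  'k' at position 1: consonant
  'h' at position 2: consonant
  'e' at position 3: vowel (running total: 1)
  'p' at position 4: consonant
  'o' at position 5: vowel (running total: 2)
  'a' at position 6: vowel (running total: 3)
Total vowels: 3

3


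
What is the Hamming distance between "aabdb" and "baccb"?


Comparing "aabdb" and "baccb" position by position:
  Position 0: 'a' vs 'b' => differ
  Position 1: 'a' vs 'a' => same
  Position 2: 'b' vs 'c' => differ
  Position 3: 'd' vs 'c' => differ
  Position 4: 'b' vs 'b' => same
Total differences (Hamming distance): 3

3


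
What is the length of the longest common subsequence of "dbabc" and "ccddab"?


LCS of "dbabc" and "ccddab"
DP table:
           c    c    d    d    a    b
      0    0    0    0    0    0    0
  d   0    0    0    1    1    1    1
  b   0    0    0    1    1    1    2
  a   0    0    0    1    1    2    2
  b   0    0    0    1    1    2    3
  c   0    1    1    1    1    2    3
LCS length = dp[5][6] = 3

3


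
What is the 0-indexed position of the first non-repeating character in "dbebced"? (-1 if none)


Input: dbebced
Character frequencies:
  'b': 2
  'c': 1
  'd': 2
  'e': 2
Scanning left to right for freq == 1:
  Position 0 ('d'): freq=2, skip
  Position 1 ('b'): freq=2, skip
  Position 2 ('e'): freq=2, skip
  Position 3 ('b'): freq=2, skip
  Position 4 ('c'): unique! => answer = 4

4


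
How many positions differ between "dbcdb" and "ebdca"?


Comparing "dbcdb" and "ebdca" position by position:
  Position 0: 'd' vs 'e' => DIFFER
  Position 1: 'b' vs 'b' => same
  Position 2: 'c' vs 'd' => DIFFER
  Position 3: 'd' vs 'c' => DIFFER
  Position 4: 'b' vs 'a' => DIFFER
Positions that differ: 4

4


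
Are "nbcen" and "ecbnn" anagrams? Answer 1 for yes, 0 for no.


Strings: "nbcen", "ecbnn"
Sorted first:  bcenn
Sorted second: bcenn
Sorted forms match => anagrams

1


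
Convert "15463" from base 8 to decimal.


Input: "15463" in base 8
Positional expansion:
  Digit '1' (value 1) x 8^4 = 4096
  Digit '5' (value 5) x 8^3 = 2560
  Digit '4' (value 4) x 8^2 = 256
  Digit '6' (value 6) x 8^1 = 48
  Digit '3' (value 3) x 8^0 = 3
Sum = 6963

6963


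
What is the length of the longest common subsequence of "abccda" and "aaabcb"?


LCS of "abccda" and "aaabcb"
DP table:
           a    a    a    b    c    b
      0    0    0    0    0    0    0
  a   0    1    1    1    1    1    1
  b   0    1    1    1    2    2    2
  c   0    1    1    1    2    3    3
  c   0    1    1    1    2    3    3
  d   0    1    1    1    2    3    3
  a   0    1    2    2    2    3    3
LCS length = dp[6][6] = 3

3


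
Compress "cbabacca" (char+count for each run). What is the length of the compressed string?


Input: cbabacca
Runs:
  'c' x 1 => "c1"
  'b' x 1 => "b1"
  'a' x 1 => "a1"
  'b' x 1 => "b1"
  'a' x 1 => "a1"
  'c' x 2 => "c2"
  'a' x 1 => "a1"
Compressed: "c1b1a1b1a1c2a1"
Compressed length: 14

14


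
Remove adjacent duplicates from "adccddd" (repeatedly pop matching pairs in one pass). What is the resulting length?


Input: adccddd
Stack-based adjacent duplicate removal:
  Read 'a': push. Stack: a
  Read 'd': push. Stack: ad
  Read 'c': push. Stack: adc
  Read 'c': matches stack top 'c' => pop. Stack: ad
  Read 'd': matches stack top 'd' => pop. Stack: a
  Read 'd': push. Stack: ad
  Read 'd': matches stack top 'd' => pop. Stack: a
Final stack: "a" (length 1)

1


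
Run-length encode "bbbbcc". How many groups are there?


Input: bbbbcc
Scanning for consecutive runs:
  Group 1: 'b' x 4 (positions 0-3)
  Group 2: 'c' x 2 (positions 4-5)
Total groups: 2

2


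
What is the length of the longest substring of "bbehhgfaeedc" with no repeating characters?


Input: "bbehhgfaeedc"
Sliding window (track last position of each char):
  Position 0 ('b'): window [0,0] length 1 -- new best
  Position 1 ('b'): repeat (last at 0), move window start to 1
  Position 1 ('b'): window [1,1] length 1
  Position 2 ('e'): window [1,2] length 2 -- new best
  Position 3 ('h'): window [1,3] length 3 -- new best
  Position 4 ('h'): repeat (last at 3), move window start to 4
  Position 4 ('h'): window [4,4] length 1
  Position 5 ('g'): window [4,5] length 2
  Position 6 ('f'): window [4,6] length 3
  Position 7 ('a'): window [4,7] length 4 -- new best
  Position 8 ('e'): window [4,8] length 5 -- new best
  Position 9 ('e'): repeat (last at 8), move window start to 9
  Position 9 ('e'): window [9,9] length 1
  Position 10 ('d'): window [9,10] length 2
  Position 11 ('c'): window [9,11] length 3
Longest substring with no repeats: "hgfae" with length 5

5


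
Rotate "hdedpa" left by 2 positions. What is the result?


Input: "hdedpa", rotate left by 2
First 2 characters: "hd"
Remaining characters: "edpa"
Concatenate remaining + first: "edpa" + "hd" = "edpahd"

edpahd


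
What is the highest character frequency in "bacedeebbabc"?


Input: bacedeebbabc
Character counts:
  'a': 2
  'b': 4
  'c': 2
  'd': 1
  'e': 3
Maximum frequency: 4

4


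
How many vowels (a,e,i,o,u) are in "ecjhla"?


Input: ecjhla
Checking each character:
  'e' at position 0: vowel (running total: 1)
  'c' at position 1: consonant
  'j' at position 2: consonant
  'h' at position 3: consonant
  'l' at position 4: consonant
  'a' at position 5: vowel (running total: 2)
Total vowels: 2

2


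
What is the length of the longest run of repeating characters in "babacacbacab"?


Input: "babacacbacab"
Scanning for longest run:
  Position 1 ('a'): new char, reset run to 1
  Position 2 ('b'): new char, reset run to 1
  Position 3 ('a'): new char, reset run to 1
  Position 4 ('c'): new char, reset run to 1
  Position 5 ('a'): new char, reset run to 1
  Position 6 ('c'): new char, reset run to 1
  Position 7 ('b'): new char, reset run to 1
  Position 8 ('a'): new char, reset run to 1
  Position 9 ('c'): new char, reset run to 1
  Position 10 ('a'): new char, reset run to 1
  Position 11 ('b'): new char, reset run to 1
Longest run: 'b' with length 1

1


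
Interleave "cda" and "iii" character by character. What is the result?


Interleaving "cda" and "iii":
  Position 0: 'c' from first, 'i' from second => "ci"
  Position 1: 'd' from first, 'i' from second => "di"
  Position 2: 'a' from first, 'i' from second => "ai"
Result: cidiai

cidiai


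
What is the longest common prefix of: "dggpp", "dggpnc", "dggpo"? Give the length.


Words: dggpp, dggpnc, dggpo
  Position 0: all 'd' => match
  Position 1: all 'g' => match
  Position 2: all 'g' => match
  Position 3: all 'p' => match
  Position 4: ('p', 'n', 'o') => mismatch, stop
LCP = "dggp" (length 4)

4


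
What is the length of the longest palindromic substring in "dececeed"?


Input: "dececeed"
Checking substrings for palindromes:
  [1:6] "ecece" (len 5) => palindrome
  [1:4] "ece" (len 3) => palindrome
  [2:5] "cec" (len 3) => palindrome
  [3:6] "ece" (len 3) => palindrome
  [5:7] "ee" (len 2) => palindrome
Longest palindromic substring: "ecece" with length 5

5


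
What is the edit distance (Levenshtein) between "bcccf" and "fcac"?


Computing edit distance: "bcccf" -> "fcac"
DP table:
           f    c    a    c
      0    1    2    3    4
  b   1    1    2    3    4
  c   2    2    1    2    3
  c   3    3    2    2    2
  c   4    4    3    3    2
  f   5    4    4    4    3
Edit distance = dp[5][4] = 3

3


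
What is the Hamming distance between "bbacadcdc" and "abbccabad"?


Comparing "bbacadcdc" and "abbccabad" position by position:
  Position 0: 'b' vs 'a' => differ
  Position 1: 'b' vs 'b' => same
  Position 2: 'a' vs 'b' => differ
  Position 3: 'c' vs 'c' => same
  Position 4: 'a' vs 'c' => differ
  Position 5: 'd' vs 'a' => differ
  Position 6: 'c' vs 'b' => differ
  Position 7: 'd' vs 'a' => differ
  Position 8: 'c' vs 'd' => differ
Total differences (Hamming distance): 7

7


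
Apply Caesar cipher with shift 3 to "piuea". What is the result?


Caesar cipher: shift "piuea" by 3
  'p' (pos 15) + 3 = pos 18 = 's'
  'i' (pos 8) + 3 = pos 11 = 'l'
  'u' (pos 20) + 3 = pos 23 = 'x'
  'e' (pos 4) + 3 = pos 7 = 'h'
  'a' (pos 0) + 3 = pos 3 = 'd'
Result: slxhd

slxhd


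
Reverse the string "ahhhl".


Input: ahhhl
Reading characters right to left:
  Position 4: 'l'
  Position 3: 'h'
  Position 2: 'h'
  Position 1: 'h'
  Position 0: 'a'
Reversed: lhhha

lhhha


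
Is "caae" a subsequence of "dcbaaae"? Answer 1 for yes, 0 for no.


Check if "caae" is a subsequence of "dcbaaae"
Greedy scan:
  Position 0 ('d'): no match needed
  Position 1 ('c'): matches sub[0] = 'c'
  Position 2 ('b'): no match needed
  Position 3 ('a'): matches sub[1] = 'a'
  Position 4 ('a'): matches sub[2] = 'a'
  Position 5 ('a'): no match needed
  Position 6 ('e'): matches sub[3] = 'e'
All 4 characters matched => is a subsequence

1


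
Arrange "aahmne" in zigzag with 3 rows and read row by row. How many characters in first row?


Zigzag "aahmne" into 3 rows:
Placing characters:
  'a' => row 0
  'a' => row 1
  'h' => row 2
  'm' => row 1
  'n' => row 0
  'e' => row 1
Rows:
  Row 0: "an"
  Row 1: "ame"
  Row 2: "h"
First row length: 2

2


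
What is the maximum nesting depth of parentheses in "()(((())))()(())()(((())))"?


Input: "()(((())))()(())()(((())))"
Tracking depth:
  Position 0 '(': depth becomes 1
  Position 1 ')': depth becomes 0
  Position 2 '(': depth becomes 1
  Position 3 '(': depth becomes 2
  Position 4 '(': depth becomes 3
  Position 5 '(': depth becomes 4
  Position 6 ')': depth becomes 3
  Position 7 ')': depth becomes 2
  Position 8 ')': depth becomes 1
  Position 9 ')': depth becomes 0
  Position 10 '(': depth becomes 1
  Position 11 ')': depth becomes 0
  Position 12 '(': depth becomes 1
  Position 13 '(': depth becomes 2
  Position 14 ')': depth becomes 1
  Position 15 ')': depth becomes 0
  Position 16 '(': depth becomes 1
  Position 17 ')': depth becomes 0
  Position 18 '(': depth becomes 1
  Position 19 '(': depth becomes 2
  Position 20 '(': depth becomes 3
  Position 21 '(': depth becomes 4
  Position 22 ')': depth becomes 3
  Position 23 ')': depth becomes 2
  Position 24 ')': depth becomes 1
  Position 25 ')': depth becomes 0
Maximum depth reached: 4

4


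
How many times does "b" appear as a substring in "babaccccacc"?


Searching for "b" in "babaccccacc"
Scanning each position:
  Position 0: "b" => MATCH
  Position 1: "a" => no
  Position 2: "b" => MATCH
  Position 3: "a" => no
  Position 4: "c" => no
  Position 5: "c" => no
  Position 6: "c" => no
  Position 7: "c" => no
  Position 8: "a" => no
  Position 9: "c" => no
  Position 10: "c" => no
Total occurrences: 2

2


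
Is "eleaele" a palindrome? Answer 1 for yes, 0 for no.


Input: eleaele
Reversed: eleaele
  Compare pos 0 ('e') with pos 6 ('e'): match
  Compare pos 1 ('l') with pos 5 ('l'): match
  Compare pos 2 ('e') with pos 4 ('e'): match
Result: palindrome

1


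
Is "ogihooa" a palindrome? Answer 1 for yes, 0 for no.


Input: ogihooa
Reversed: aoohigo
  Compare pos 0 ('o') with pos 6 ('a'): MISMATCH
  Compare pos 1 ('g') with pos 5 ('o'): MISMATCH
  Compare pos 2 ('i') with pos 4 ('o'): MISMATCH
Result: not a palindrome

0


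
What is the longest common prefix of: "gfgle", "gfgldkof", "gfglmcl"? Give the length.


Words: gfgle, gfgldkof, gfglmcl
  Position 0: all 'g' => match
  Position 1: all 'f' => match
  Position 2: all 'g' => match
  Position 3: all 'l' => match
  Position 4: ('e', 'd', 'm') => mismatch, stop
LCP = "gfgl" (length 4)

4


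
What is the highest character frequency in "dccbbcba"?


Input: dccbbcba
Character counts:
  'a': 1
  'b': 3
  'c': 3
  'd': 1
Maximum frequency: 3

3


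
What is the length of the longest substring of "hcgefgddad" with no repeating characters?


Input: "hcgefgddad"
Sliding window (track last position of each char):
  Position 0 ('h'): window [0,0] length 1 -- new best
  Position 1 ('c'): window [0,1] length 2 -- new best
  Position 2 ('g'): window [0,2] length 3 -- new best
  Position 3 ('e'): window [0,3] length 4 -- new best
  Position 4 ('f'): window [0,4] length 5 -- new best
  Position 5 ('g'): repeat (last at 2), move window start to 3
  Position 5 ('g'): window [3,5] length 3
  Position 6 ('d'): window [3,6] length 4
  Position 7 ('d'): repeat (last at 6), move window start to 7
  Position 7 ('d'): window [7,7] length 1
  Position 8 ('a'): window [7,8] length 2
  Position 9 ('d'): repeat (last at 7), move window start to 8
  Position 9 ('d'): window [8,9] length 2
Longest substring with no repeats: "hcgef" with length 5

5


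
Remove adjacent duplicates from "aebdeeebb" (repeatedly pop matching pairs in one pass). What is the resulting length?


Input: aebdeeebb
Stack-based adjacent duplicate removal:
  Read 'a': push. Stack: a
  Read 'e': push. Stack: ae
  Read 'b': push. Stack: aeb
  Read 'd': push. Stack: aebd
  Read 'e': push. Stack: aebde
  Read 'e': matches stack top 'e' => pop. Stack: aebd
  Read 'e': push. Stack: aebde
  Read 'b': push. Stack: aebdeb
  Read 'b': matches stack top 'b' => pop. Stack: aebde
Final stack: "aebde" (length 5)

5


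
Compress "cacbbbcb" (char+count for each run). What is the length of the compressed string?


Input: cacbbbcb
Runs:
  'c' x 1 => "c1"
  'a' x 1 => "a1"
  'c' x 1 => "c1"
  'b' x 3 => "b3"
  'c' x 1 => "c1"
  'b' x 1 => "b1"
Compressed: "c1a1c1b3c1b1"
Compressed length: 12

12


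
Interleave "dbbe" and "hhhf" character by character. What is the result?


Interleaving "dbbe" and "hhhf":
  Position 0: 'd' from first, 'h' from second => "dh"
  Position 1: 'b' from first, 'h' from second => "bh"
  Position 2: 'b' from first, 'h' from second => "bh"
  Position 3: 'e' from first, 'f' from second => "ef"
Result: dhbhbhef

dhbhbhef


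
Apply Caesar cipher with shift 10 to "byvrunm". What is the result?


Caesar cipher: shift "byvrunm" by 10
  'b' (pos 1) + 10 = pos 11 = 'l'
  'y' (pos 24) + 10 = pos 8 = 'i'
  'v' (pos 21) + 10 = pos 5 = 'f'
  'r' (pos 17) + 10 = pos 1 = 'b'
  'u' (pos 20) + 10 = pos 4 = 'e'
  'n' (pos 13) + 10 = pos 23 = 'x'
  'm' (pos 12) + 10 = pos 22 = 'w'
Result: lifbexw

lifbexw


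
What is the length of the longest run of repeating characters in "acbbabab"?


Input: "acbbabab"
Scanning for longest run:
  Position 1 ('c'): new char, reset run to 1
  Position 2 ('b'): new char, reset run to 1
  Position 3 ('b'): continues run of 'b', length=2
  Position 4 ('a'): new char, reset run to 1
  Position 5 ('b'): new char, reset run to 1
  Position 6 ('a'): new char, reset run to 1
  Position 7 ('b'): new char, reset run to 1
Longest run: 'b' with length 2

2


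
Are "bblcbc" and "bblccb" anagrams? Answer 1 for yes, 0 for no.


Strings: "bblcbc", "bblccb"
Sorted first:  bbbccl
Sorted second: bbbccl
Sorted forms match => anagrams

1


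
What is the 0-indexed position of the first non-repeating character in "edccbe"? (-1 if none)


Input: edccbe
Character frequencies:
  'b': 1
  'c': 2
  'd': 1
  'e': 2
Scanning left to right for freq == 1:
  Position 0 ('e'): freq=2, skip
  Position 1 ('d'): unique! => answer = 1

1


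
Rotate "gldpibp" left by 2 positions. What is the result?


Input: "gldpibp", rotate left by 2
First 2 characters: "gl"
Remaining characters: "dpibp"
Concatenate remaining + first: "dpibp" + "gl" = "dpibpgl"

dpibpgl


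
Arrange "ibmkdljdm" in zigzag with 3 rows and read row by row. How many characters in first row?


Zigzag "ibmkdljdm" into 3 rows:
Placing characters:
  'i' => row 0
  'b' => row 1
  'm' => row 2
  'k' => row 1
  'd' => row 0
  'l' => row 1
  'j' => row 2
  'd' => row 1
  'm' => row 0
Rows:
  Row 0: "idm"
  Row 1: "bkld"
  Row 2: "mj"
First row length: 3

3


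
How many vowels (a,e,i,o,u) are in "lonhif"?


Input: lonhif
Checking each character:
  'l' at position 0: consonant
  'o' at position 1: vowel (running total: 1)
  'n' at position 2: consonant
  'h' at position 3: consonant
  'i' at position 4: vowel (running total: 2)
  'f' at position 5: consonant
Total vowels: 2

2


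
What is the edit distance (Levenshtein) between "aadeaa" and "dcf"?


Computing edit distance: "aadeaa" -> "dcf"
DP table:
           d    c    f
      0    1    2    3
  a   1    1    2    3
  a   2    2    2    3
  d   3    2    3    3
  e   4    3    3    4
  a   5    4    4    4
  a   6    5    5    5
Edit distance = dp[6][3] = 5

5


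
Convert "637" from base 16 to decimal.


Input: "637" in base 16
Positional expansion:
  Digit '6' (value 6) x 16^2 = 1536
  Digit '3' (value 3) x 16^1 = 48
  Digit '7' (value 7) x 16^0 = 7
Sum = 1591

1591


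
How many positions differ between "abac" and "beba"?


Comparing "abac" and "beba" position by position:
  Position 0: 'a' vs 'b' => DIFFER
  Position 1: 'b' vs 'e' => DIFFER
  Position 2: 'a' vs 'b' => DIFFER
  Position 3: 'c' vs 'a' => DIFFER
Positions that differ: 4

4
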